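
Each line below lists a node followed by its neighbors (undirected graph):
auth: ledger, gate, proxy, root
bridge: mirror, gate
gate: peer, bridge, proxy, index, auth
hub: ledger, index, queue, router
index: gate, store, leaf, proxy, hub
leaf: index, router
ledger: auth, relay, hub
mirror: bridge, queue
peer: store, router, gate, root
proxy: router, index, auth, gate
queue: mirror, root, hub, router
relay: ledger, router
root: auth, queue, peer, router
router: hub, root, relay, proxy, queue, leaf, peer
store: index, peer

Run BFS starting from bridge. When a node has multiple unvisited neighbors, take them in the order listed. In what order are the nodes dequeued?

bridge, mirror, gate, queue, peer, proxy, index, auth, root, hub, router, store, leaf, ledger, relay

Visit bridge; enqueue mirror, gate → queue [mirror, gate]
Visit mirror; enqueue queue → queue [gate, queue]
Visit gate; enqueue peer, proxy, index, auth → queue [queue, peer, proxy, index, auth]
Visit queue; enqueue root, hub, router → queue [peer, proxy, index, auth, root, hub, router]
Visit peer; enqueue store → queue [proxy, index, auth, root, hub, router, store]
Visit proxy → queue [index, auth, root, hub, router, store]
Visit index; enqueue leaf → queue [auth, root, hub, router, store, leaf]
Visit auth; enqueue ledger → queue [root, hub, router, store, leaf, ledger]
Visit root → queue [hub, router, store, leaf, ledger]
Visit hub → queue [router, store, leaf, ledger]
Visit router; enqueue relay → queue [store, leaf, ledger, relay]
Visit store → queue [leaf, ledger, relay]
Visit leaf → queue [ledger, relay]
Visit ledger → queue [relay]
Visit relay → queue []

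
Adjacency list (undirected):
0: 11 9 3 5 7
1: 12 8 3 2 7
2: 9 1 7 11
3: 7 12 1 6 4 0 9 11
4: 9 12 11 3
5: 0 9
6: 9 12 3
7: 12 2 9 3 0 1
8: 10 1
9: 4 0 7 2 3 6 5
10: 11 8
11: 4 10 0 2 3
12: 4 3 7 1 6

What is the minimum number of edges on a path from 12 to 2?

2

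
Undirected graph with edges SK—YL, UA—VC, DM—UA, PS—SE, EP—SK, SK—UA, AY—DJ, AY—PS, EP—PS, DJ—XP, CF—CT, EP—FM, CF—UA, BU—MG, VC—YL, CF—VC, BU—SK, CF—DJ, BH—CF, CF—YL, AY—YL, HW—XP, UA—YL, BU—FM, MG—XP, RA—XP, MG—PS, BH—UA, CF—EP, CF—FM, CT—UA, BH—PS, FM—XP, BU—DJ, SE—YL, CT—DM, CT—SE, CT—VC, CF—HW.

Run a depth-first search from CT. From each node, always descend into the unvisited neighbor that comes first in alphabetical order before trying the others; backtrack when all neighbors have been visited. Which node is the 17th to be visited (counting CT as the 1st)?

HW

Visit CT
CT → CF
CF → BH
BH → PS
PS → AY
AY → DJ
DJ → BU
BU → FM
FM → EP
EP → SK
SK → UA
UA → DM
UA → VC
VC → YL
YL → SE
FM → XP
XP → HW
XP → MG
XP → RA

Visit order: CT, CF, BH, PS, AY, DJ, BU, FM, EP, SK, UA, DM, VC, YL, SE, XP, HW, MG, RA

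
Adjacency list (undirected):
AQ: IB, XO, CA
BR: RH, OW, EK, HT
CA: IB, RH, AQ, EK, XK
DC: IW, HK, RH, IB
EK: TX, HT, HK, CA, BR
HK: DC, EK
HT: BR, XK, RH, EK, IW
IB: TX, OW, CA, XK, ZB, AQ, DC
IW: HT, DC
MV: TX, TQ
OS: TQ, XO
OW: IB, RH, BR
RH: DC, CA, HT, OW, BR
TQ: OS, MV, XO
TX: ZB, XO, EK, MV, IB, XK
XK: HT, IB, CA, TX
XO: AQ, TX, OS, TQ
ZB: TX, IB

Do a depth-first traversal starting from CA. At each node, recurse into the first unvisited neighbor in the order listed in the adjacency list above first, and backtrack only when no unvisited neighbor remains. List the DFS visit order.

CA → IB → TX → ZB → XO → AQ → OS → TQ → MV → EK → HT → BR → RH → DC → IW → HK → OW → XK

Visit CA
CA → IB
IB → TX
TX → ZB
TX → XO
XO → AQ
XO → OS
OS → TQ
TQ → MV
TX → EK
EK → HT
HT → BR
BR → RH
RH → DC
DC → IW
DC → HK
RH → OW
HT → XK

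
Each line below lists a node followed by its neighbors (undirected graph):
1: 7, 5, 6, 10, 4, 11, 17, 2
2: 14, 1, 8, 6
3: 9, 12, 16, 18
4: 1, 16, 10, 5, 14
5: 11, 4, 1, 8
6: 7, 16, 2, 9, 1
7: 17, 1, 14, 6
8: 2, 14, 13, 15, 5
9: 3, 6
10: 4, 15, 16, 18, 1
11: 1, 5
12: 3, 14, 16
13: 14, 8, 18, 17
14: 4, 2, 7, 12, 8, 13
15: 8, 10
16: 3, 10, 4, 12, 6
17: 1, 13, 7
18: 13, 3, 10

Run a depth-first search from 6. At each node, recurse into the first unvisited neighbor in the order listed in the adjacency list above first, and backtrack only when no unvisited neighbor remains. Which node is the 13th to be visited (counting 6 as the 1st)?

2

Visit 6
6 → 7
7 → 17
17 → 1
1 → 5
5 → 11
5 → 4
4 → 16
16 → 3
3 → 9
3 → 12
12 → 14
14 → 2
2 → 8
8 → 13
13 → 18
18 → 10
10 → 15

Visit order: 6, 7, 17, 1, 5, 11, 4, 16, 3, 9, 12, 14, 2, 8, 13, 18, 10, 15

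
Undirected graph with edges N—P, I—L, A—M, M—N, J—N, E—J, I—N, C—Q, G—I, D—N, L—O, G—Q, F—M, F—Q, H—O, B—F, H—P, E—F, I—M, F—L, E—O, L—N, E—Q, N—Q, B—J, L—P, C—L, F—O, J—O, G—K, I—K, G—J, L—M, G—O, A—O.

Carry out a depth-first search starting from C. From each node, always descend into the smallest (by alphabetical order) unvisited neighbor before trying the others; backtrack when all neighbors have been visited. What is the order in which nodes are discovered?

C -> L -> F -> B -> J -> E -> O -> A -> M -> I -> G -> K -> Q -> N -> D -> P -> H

Visit C
C → L
L → F
F → B
B → J
J → E
E → O
O → A
A → M
M → I
I → G
G → K
G → Q
Q → N
N → D
N → P
P → H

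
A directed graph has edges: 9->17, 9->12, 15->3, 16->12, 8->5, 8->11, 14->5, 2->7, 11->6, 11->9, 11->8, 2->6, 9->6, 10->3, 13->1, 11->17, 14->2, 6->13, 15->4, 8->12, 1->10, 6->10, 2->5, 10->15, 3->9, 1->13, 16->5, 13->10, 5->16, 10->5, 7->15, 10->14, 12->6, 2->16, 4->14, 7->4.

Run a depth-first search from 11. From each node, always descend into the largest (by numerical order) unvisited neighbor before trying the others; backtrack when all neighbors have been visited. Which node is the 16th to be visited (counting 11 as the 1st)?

1

Visit 11
11 → 17
11 → 9
9 → 12
12 → 6
6 → 13
13 → 10
10 → 15
15 → 4
4 → 14
14 → 5
5 → 16
14 → 2
2 → 7
15 → 3
13 → 1
11 → 8

Visit order: 11, 17, 9, 12, 6, 13, 10, 15, 4, 14, 5, 16, 2, 7, 3, 1, 8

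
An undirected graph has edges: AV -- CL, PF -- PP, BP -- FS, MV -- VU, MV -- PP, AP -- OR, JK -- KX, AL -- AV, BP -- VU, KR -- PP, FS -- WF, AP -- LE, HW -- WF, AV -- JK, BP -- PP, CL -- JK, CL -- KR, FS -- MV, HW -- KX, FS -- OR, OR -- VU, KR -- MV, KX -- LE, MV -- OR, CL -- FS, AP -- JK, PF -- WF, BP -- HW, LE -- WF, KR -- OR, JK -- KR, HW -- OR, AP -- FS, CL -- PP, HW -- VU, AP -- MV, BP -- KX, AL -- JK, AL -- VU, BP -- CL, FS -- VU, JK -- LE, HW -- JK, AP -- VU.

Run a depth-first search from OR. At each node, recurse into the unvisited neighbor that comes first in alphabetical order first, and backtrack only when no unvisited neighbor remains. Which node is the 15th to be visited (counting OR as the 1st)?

Visit OR
OR → AP
AP → FS
FS → BP
BP → CL
CL → AV
AV → AL
AL → JK
JK → HW
HW → KX
KX → LE
LE → WF
WF → PF
PF → PP
PP → KR
KR → MV
MV → VU

Visit order: OR, AP, FS, BP, CL, AV, AL, JK, HW, KX, LE, WF, PF, PP, KR, MV, VU

KR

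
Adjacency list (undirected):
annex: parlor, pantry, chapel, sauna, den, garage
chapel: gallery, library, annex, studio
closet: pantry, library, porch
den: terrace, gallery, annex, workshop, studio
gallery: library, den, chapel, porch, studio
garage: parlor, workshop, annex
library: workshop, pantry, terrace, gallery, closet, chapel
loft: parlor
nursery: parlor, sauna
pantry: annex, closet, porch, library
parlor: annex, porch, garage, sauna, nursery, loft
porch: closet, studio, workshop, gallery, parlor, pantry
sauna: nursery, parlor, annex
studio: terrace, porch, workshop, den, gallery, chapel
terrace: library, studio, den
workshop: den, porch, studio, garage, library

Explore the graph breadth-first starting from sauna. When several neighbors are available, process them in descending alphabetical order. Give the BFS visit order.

Visit sauna; enqueue parlor, nursery, annex → queue [parlor, nursery, annex]
Visit parlor; enqueue porch, loft, garage → queue [nursery, annex, porch, loft, garage]
Visit nursery → queue [annex, porch, loft, garage]
Visit annex; enqueue pantry, den, chapel → queue [porch, loft, garage, pantry, den, chapel]
Visit porch; enqueue workshop, studio, gallery, closet → queue [loft, garage, pantry, den, chapel, workshop, studio, gallery, closet]
Visit loft → queue [garage, pantry, den, chapel, workshop, studio, gallery, closet]
Visit garage → queue [pantry, den, chapel, workshop, studio, gallery, closet]
Visit pantry; enqueue library → queue [den, chapel, workshop, studio, gallery, closet, library]
Visit den; enqueue terrace → queue [chapel, workshop, studio, gallery, closet, library, terrace]
Visit chapel → queue [workshop, studio, gallery, closet, library, terrace]
Visit workshop → queue [studio, gallery, closet, library, terrace]
Visit studio → queue [gallery, closet, library, terrace]
Visit gallery → queue [closet, library, terrace]
Visit closet → queue [library, terrace]
Visit library → queue [terrace]
Visit terrace → queue []

sauna -> parlor -> nursery -> annex -> porch -> loft -> garage -> pantry -> den -> chapel -> workshop -> studio -> gallery -> closet -> library -> terrace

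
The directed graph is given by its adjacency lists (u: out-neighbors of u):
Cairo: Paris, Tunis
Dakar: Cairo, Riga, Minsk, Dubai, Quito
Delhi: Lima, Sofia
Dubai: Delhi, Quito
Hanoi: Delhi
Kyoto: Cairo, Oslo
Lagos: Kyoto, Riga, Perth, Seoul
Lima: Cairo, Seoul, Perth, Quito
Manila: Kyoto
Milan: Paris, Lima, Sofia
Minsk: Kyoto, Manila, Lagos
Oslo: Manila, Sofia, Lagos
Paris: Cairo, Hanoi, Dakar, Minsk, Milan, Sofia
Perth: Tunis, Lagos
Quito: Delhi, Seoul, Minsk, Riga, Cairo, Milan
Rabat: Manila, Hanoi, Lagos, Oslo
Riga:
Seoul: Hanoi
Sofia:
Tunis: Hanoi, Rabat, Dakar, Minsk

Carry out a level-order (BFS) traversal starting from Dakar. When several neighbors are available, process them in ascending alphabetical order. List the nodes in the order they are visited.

Visit Dakar; enqueue Cairo, Dubai, Minsk, Quito, Riga → queue [Cairo, Dubai, Minsk, Quito, Riga]
Visit Cairo; enqueue Paris, Tunis → queue [Dubai, Minsk, Quito, Riga, Paris, Tunis]
Visit Dubai; enqueue Delhi → queue [Minsk, Quito, Riga, Paris, Tunis, Delhi]
Visit Minsk; enqueue Kyoto, Lagos, Manila → queue [Quito, Riga, Paris, Tunis, Delhi, Kyoto, Lagos, Manila]
Visit Quito; enqueue Milan, Seoul → queue [Riga, Paris, Tunis, Delhi, Kyoto, Lagos, Manila, Milan, Seoul]
Visit Riga → queue [Paris, Tunis, Delhi, Kyoto, Lagos, Manila, Milan, Seoul]
Visit Paris; enqueue Hanoi, Sofia → queue [Tunis, Delhi, Kyoto, Lagos, Manila, Milan, Seoul, Hanoi, Sofia]
Visit Tunis; enqueue Rabat → queue [Delhi, Kyoto, Lagos, Manila, Milan, Seoul, Hanoi, Sofia, Rabat]
Visit Delhi; enqueue Lima → queue [Kyoto, Lagos, Manila, Milan, Seoul, Hanoi, Sofia, Rabat, Lima]
Visit Kyoto; enqueue Oslo → queue [Lagos, Manila, Milan, Seoul, Hanoi, Sofia, Rabat, Lima, Oslo]
Visit Lagos; enqueue Perth → queue [Manila, Milan, Seoul, Hanoi, Sofia, Rabat, Lima, Oslo, Perth]
Visit Manila → queue [Milan, Seoul, Hanoi, Sofia, Rabat, Lima, Oslo, Perth]
Visit Milan → queue [Seoul, Hanoi, Sofia, Rabat, Lima, Oslo, Perth]
Visit Seoul → queue [Hanoi, Sofia, Rabat, Lima, Oslo, Perth]
Visit Hanoi → queue [Sofia, Rabat, Lima, Oslo, Perth]
Visit Sofia → queue [Rabat, Lima, Oslo, Perth]
Visit Rabat → queue [Lima, Oslo, Perth]
Visit Lima → queue [Oslo, Perth]
Visit Oslo → queue [Perth]
Visit Perth → queue []

Dakar -> Cairo -> Dubai -> Minsk -> Quito -> Riga -> Paris -> Tunis -> Delhi -> Kyoto -> Lagos -> Manila -> Milan -> Seoul -> Hanoi -> Sofia -> Rabat -> Lima -> Oslo -> Perth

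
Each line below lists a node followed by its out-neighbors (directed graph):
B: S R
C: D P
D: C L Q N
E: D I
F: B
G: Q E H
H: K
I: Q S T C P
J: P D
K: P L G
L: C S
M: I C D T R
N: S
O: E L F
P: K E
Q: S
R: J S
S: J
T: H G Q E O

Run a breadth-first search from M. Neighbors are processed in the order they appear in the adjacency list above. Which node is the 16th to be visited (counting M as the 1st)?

Visit M; enqueue I, C, D, T, R → queue [I, C, D, T, R]
Visit I; enqueue Q, S, P → queue [C, D, T, R, Q, S, P]
Visit C → queue [D, T, R, Q, S, P]
Visit D; enqueue L, N → queue [T, R, Q, S, P, L, N]
Visit T; enqueue H, G, E, O → queue [R, Q, S, P, L, N, H, G, E, O]
Visit R; enqueue J → queue [Q, S, P, L, N, H, G, E, O, J]
Visit Q → queue [S, P, L, N, H, G, E, O, J]
Visit S → queue [P, L, N, H, G, E, O, J]
Visit P; enqueue K → queue [L, N, H, G, E, O, J, K]
Visit L → queue [N, H, G, E, O, J, K]
Visit N → queue [H, G, E, O, J, K]
Visit H → queue [G, E, O, J, K]
Visit G → queue [E, O, J, K]
Visit E → queue [O, J, K]
Visit O; enqueue F → queue [J, K, F]
Visit J → queue [K, F]
Visit K → queue [F]
Visit F; enqueue B → queue [B]
Visit B → queue []

Visit order: M, I, C, D, T, R, Q, S, P, L, N, H, G, E, O, J, K, F, B

J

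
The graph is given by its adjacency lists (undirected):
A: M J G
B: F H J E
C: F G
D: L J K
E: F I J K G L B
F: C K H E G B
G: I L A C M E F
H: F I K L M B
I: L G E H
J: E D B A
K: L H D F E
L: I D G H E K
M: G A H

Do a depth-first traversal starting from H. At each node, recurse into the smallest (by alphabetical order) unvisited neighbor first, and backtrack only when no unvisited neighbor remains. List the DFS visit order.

H, B, E, F, C, G, A, J, D, K, L, I, M

Visit H
H → B
B → E
E → F
F → C
C → G
G → A
A → J
J → D
D → K
K → L
L → I
A → M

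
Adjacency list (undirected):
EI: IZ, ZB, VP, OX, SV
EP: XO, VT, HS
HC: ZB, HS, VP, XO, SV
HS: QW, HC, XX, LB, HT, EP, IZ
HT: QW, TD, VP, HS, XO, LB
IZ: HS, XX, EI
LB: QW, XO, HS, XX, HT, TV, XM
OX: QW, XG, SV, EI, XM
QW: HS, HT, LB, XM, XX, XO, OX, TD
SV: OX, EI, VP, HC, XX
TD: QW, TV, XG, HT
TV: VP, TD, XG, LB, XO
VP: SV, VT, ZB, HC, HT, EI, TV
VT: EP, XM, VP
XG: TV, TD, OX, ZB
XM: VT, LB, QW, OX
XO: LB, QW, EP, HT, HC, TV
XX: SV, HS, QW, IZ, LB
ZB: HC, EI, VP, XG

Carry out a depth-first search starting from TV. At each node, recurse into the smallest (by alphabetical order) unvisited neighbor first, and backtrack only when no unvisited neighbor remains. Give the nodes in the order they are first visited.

TV, LB, HS, EP, VT, VP, EI, IZ, XX, QW, HT, TD, XG, OX, SV, HC, XO, ZB, XM

Visit TV
TV → LB
LB → HS
HS → EP
EP → VT
VT → VP
VP → EI
EI → IZ
IZ → XX
XX → QW
QW → HT
HT → TD
TD → XG
XG → OX
OX → SV
SV → HC
HC → XO
HC → ZB
OX → XM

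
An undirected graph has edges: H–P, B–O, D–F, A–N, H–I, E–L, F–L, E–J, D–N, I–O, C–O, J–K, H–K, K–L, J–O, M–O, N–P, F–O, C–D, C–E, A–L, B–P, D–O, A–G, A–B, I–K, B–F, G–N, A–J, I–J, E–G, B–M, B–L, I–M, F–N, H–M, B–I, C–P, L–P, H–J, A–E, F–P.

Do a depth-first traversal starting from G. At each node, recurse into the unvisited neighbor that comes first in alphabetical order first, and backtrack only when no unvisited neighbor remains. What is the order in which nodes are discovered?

G → A → B → F → D → C → E → J → H → I → K → L → P → N → M → O

Visit G
G → A
A → B
B → F
F → D
D → C
C → E
E → J
J → H
H → I
I → K
K → L
L → P
P → N
I → M
M → O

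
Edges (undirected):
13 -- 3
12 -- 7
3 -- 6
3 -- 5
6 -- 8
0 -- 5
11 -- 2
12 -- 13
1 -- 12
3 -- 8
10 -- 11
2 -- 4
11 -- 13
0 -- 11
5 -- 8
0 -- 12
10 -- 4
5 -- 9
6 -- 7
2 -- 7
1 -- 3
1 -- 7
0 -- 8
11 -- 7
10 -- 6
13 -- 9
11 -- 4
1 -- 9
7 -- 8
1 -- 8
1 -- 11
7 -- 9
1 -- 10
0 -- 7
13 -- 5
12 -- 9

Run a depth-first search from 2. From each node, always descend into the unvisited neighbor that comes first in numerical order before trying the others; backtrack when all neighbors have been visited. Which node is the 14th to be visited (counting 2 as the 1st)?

Visit 2
2 → 4
4 → 10
10 → 1
1 → 3
3 → 5
5 → 0
0 → 7
7 → 6
6 → 8
7 → 9
9 → 12
12 → 13
13 → 11

Visit order: 2, 4, 10, 1, 3, 5, 0, 7, 6, 8, 9, 12, 13, 11

11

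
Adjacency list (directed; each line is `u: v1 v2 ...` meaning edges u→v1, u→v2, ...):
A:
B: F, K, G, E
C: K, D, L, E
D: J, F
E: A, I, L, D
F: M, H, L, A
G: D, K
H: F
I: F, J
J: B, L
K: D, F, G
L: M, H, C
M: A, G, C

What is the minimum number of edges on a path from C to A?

Level 0: C
Level 1: D, E, K, L
Level 2: A, F, G, H, I, J, M
Level 3: B
A first appears at level 2.

2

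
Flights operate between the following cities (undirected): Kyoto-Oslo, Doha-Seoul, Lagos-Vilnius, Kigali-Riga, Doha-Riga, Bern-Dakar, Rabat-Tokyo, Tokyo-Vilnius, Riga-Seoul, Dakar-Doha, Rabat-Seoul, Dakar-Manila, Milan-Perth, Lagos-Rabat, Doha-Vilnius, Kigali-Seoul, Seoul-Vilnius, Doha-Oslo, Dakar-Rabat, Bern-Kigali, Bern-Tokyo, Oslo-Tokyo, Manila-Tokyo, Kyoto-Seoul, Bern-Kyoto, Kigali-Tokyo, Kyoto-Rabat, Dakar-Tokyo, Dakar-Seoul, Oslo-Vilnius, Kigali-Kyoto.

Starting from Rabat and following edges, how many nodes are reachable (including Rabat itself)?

BFS from Rabat visits: Rabat, Dakar, Kyoto, Lagos, Seoul, Tokyo, Bern, Doha, Manila, Kigali, Oslo, Vilnius, Riga
Reachable nodes: 13 of 15 total.

13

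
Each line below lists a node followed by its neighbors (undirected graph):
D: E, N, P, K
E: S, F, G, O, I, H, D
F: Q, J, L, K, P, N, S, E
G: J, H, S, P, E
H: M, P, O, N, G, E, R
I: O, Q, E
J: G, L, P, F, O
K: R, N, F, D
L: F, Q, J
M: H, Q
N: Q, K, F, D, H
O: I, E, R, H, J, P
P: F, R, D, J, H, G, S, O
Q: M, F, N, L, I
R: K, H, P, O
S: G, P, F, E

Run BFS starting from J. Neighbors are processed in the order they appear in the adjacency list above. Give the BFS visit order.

J G L P F O H S E Q R D K N I M

Visit J; enqueue G, L, P, F, O → queue [G, L, P, F, O]
Visit G; enqueue H, S, E → queue [L, P, F, O, H, S, E]
Visit L; enqueue Q → queue [P, F, O, H, S, E, Q]
Visit P; enqueue R, D → queue [F, O, H, S, E, Q, R, D]
Visit F; enqueue K, N → queue [O, H, S, E, Q, R, D, K, N]
Visit O; enqueue I → queue [H, S, E, Q, R, D, K, N, I]
Visit H; enqueue M → queue [S, E, Q, R, D, K, N, I, M]
Visit S → queue [E, Q, R, D, K, N, I, M]
Visit E → queue [Q, R, D, K, N, I, M]
Visit Q → queue [R, D, K, N, I, M]
Visit R → queue [D, K, N, I, M]
Visit D → queue [K, N, I, M]
Visit K → queue [N, I, M]
Visit N → queue [I, M]
Visit I → queue [M]
Visit M → queue []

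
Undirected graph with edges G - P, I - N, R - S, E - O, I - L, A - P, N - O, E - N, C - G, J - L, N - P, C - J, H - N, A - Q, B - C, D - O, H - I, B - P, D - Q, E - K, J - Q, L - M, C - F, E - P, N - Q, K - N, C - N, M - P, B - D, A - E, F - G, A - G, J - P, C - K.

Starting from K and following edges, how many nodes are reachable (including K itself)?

BFS from K visits: K, C, E, N, B, F, G, J, A, O, P, H, I, Q, D, L, M
Reachable nodes: 17 of 19 total.

17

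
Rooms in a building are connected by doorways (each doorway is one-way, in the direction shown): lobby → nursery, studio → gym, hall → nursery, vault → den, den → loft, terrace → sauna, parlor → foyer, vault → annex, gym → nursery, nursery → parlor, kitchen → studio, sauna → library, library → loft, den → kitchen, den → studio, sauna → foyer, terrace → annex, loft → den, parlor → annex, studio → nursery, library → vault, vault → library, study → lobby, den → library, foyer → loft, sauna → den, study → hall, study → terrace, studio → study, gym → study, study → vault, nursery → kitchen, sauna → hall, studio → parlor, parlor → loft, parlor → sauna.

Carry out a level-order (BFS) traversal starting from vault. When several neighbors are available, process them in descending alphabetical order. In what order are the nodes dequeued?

vault → library → den → annex → loft → studio → kitchen → study → parlor → nursery → gym → terrace → lobby → hall → sauna → foyer

Visit vault; enqueue library, den, annex → queue [library, den, annex]
Visit library; enqueue loft → queue [den, annex, loft]
Visit den; enqueue studio, kitchen → queue [annex, loft, studio, kitchen]
Visit annex → queue [loft, studio, kitchen]
Visit loft → queue [studio, kitchen]
Visit studio; enqueue study, parlor, nursery, gym → queue [kitchen, study, parlor, nursery, gym]
Visit kitchen → queue [study, parlor, nursery, gym]
Visit study; enqueue terrace, lobby, hall → queue [parlor, nursery, gym, terrace, lobby, hall]
Visit parlor; enqueue sauna, foyer → queue [nursery, gym, terrace, lobby, hall, sauna, foyer]
Visit nursery → queue [gym, terrace, lobby, hall, sauna, foyer]
Visit gym → queue [terrace, lobby, hall, sauna, foyer]
Visit terrace → queue [lobby, hall, sauna, foyer]
Visit lobby → queue [hall, sauna, foyer]
Visit hall → queue [sauna, foyer]
Visit sauna → queue [foyer]
Visit foyer → queue []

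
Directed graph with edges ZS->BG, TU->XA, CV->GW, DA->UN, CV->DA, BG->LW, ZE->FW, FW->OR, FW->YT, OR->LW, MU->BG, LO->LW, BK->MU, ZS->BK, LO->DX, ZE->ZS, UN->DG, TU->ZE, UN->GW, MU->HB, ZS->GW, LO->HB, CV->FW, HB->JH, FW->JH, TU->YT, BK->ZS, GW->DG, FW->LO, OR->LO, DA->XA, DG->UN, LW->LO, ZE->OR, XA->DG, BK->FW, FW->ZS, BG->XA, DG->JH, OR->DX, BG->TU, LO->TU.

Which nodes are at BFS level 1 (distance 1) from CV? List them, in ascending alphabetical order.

Level 0: CV
Level 1: DA, FW, GW
Level 2: DG, JH, LO, OR, UN, XA, YT, ZS
Level 3: BG, BK, DX, HB, LW, TU
Level 4: MU, ZE

DA, FW, GW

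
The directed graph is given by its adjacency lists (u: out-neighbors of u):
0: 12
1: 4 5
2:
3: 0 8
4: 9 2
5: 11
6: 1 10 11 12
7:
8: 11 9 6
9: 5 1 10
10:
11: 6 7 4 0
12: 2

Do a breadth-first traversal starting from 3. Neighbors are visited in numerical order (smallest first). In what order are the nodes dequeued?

3 → 0 → 8 → 12 → 6 → 9 → 11 → 2 → 1 → 10 → 5 → 4 → 7

Visit 3; enqueue 0, 8 → queue [0, 8]
Visit 0; enqueue 12 → queue [8, 12]
Visit 8; enqueue 6, 9, 11 → queue [12, 6, 9, 11]
Visit 12; enqueue 2 → queue [6, 9, 11, 2]
Visit 6; enqueue 1, 10 → queue [9, 11, 2, 1, 10]
Visit 9; enqueue 5 → queue [11, 2, 1, 10, 5]
Visit 11; enqueue 4, 7 → queue [2, 1, 10, 5, 4, 7]
Visit 2 → queue [1, 10, 5, 4, 7]
Visit 1 → queue [10, 5, 4, 7]
Visit 10 → queue [5, 4, 7]
Visit 5 → queue [4, 7]
Visit 4 → queue [7]
Visit 7 → queue []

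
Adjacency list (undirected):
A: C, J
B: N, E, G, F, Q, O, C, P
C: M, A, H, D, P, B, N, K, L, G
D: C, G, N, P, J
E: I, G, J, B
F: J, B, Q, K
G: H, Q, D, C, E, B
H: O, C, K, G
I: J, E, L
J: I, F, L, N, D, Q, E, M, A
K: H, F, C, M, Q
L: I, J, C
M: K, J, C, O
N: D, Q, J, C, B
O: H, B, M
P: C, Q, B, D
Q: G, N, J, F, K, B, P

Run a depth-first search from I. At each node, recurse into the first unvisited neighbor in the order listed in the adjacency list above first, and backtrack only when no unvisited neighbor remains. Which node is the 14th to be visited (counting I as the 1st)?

P

Visit I
I → J
J → F
F → B
B → N
N → D
D → C
C → M
M → K
K → H
H → O
H → G
G → Q
Q → P
G → E
C → A
C → L

Visit order: I, J, F, B, N, D, C, M, K, H, O, G, Q, P, E, A, L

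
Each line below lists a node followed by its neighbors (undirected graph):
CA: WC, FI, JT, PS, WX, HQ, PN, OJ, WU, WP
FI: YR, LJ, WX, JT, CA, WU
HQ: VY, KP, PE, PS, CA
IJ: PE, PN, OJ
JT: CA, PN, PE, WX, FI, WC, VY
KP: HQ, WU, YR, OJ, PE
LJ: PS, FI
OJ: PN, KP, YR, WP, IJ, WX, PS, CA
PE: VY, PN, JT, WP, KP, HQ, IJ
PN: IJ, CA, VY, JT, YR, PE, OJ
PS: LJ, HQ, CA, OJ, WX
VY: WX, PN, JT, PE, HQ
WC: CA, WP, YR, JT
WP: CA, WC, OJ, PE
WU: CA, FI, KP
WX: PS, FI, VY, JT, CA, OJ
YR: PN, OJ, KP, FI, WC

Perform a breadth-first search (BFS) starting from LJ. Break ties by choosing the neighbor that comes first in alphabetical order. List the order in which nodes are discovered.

LJ, FI, PS, CA, JT, WU, WX, YR, HQ, OJ, PN, WC, WP, PE, VY, KP, IJ

Visit LJ; enqueue FI, PS → queue [FI, PS]
Visit FI; enqueue CA, JT, WU, WX, YR → queue [PS, CA, JT, WU, WX, YR]
Visit PS; enqueue HQ, OJ → queue [CA, JT, WU, WX, YR, HQ, OJ]
Visit CA; enqueue PN, WC, WP → queue [JT, WU, WX, YR, HQ, OJ, PN, WC, WP]
Visit JT; enqueue PE, VY → queue [WU, WX, YR, HQ, OJ, PN, WC, WP, PE, VY]
Visit WU; enqueue KP → queue [WX, YR, HQ, OJ, PN, WC, WP, PE, VY, KP]
Visit WX → queue [YR, HQ, OJ, PN, WC, WP, PE, VY, KP]
Visit YR → queue [HQ, OJ, PN, WC, WP, PE, VY, KP]
Visit HQ → queue [OJ, PN, WC, WP, PE, VY, KP]
Visit OJ; enqueue IJ → queue [PN, WC, WP, PE, VY, KP, IJ]
Visit PN → queue [WC, WP, PE, VY, KP, IJ]
Visit WC → queue [WP, PE, VY, KP, IJ]
Visit WP → queue [PE, VY, KP, IJ]
Visit PE → queue [VY, KP, IJ]
Visit VY → queue [KP, IJ]
Visit KP → queue [IJ]
Visit IJ → queue []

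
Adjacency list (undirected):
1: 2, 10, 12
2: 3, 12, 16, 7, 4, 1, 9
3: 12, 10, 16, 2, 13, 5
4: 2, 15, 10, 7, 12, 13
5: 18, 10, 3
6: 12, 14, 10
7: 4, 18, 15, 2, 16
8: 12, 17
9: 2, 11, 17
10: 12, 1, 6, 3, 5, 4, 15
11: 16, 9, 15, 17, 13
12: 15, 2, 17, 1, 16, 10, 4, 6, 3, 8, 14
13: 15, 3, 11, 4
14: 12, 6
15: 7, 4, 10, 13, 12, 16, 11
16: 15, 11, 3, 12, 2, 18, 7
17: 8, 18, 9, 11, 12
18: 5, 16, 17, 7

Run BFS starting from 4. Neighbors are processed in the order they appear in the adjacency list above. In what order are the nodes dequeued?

4, 2, 15, 10, 7, 12, 13, 3, 16, 1, 9, 11, 6, 5, 18, 17, 8, 14

Visit 4; enqueue 2, 15, 10, 7, 12, 13 → queue [2, 15, 10, 7, 12, 13]
Visit 2; enqueue 3, 16, 1, 9 → queue [15, 10, 7, 12, 13, 3, 16, 1, 9]
Visit 15; enqueue 11 → queue [10, 7, 12, 13, 3, 16, 1, 9, 11]
Visit 10; enqueue 6, 5 → queue [7, 12, 13, 3, 16, 1, 9, 11, 6, 5]
Visit 7; enqueue 18 → queue [12, 13, 3, 16, 1, 9, 11, 6, 5, 18]
Visit 12; enqueue 17, 8, 14 → queue [13, 3, 16, 1, 9, 11, 6, 5, 18, 17, 8, 14]
Visit 13 → queue [3, 16, 1, 9, 11, 6, 5, 18, 17, 8, 14]
Visit 3 → queue [16, 1, 9, 11, 6, 5, 18, 17, 8, 14]
Visit 16 → queue [1, 9, 11, 6, 5, 18, 17, 8, 14]
Visit 1 → queue [9, 11, 6, 5, 18, 17, 8, 14]
Visit 9 → queue [11, 6, 5, 18, 17, 8, 14]
Visit 11 → queue [6, 5, 18, 17, 8, 14]
Visit 6 → queue [5, 18, 17, 8, 14]
Visit 5 → queue [18, 17, 8, 14]
Visit 18 → queue [17, 8, 14]
Visit 17 → queue [8, 14]
Visit 8 → queue [14]
Visit 14 → queue []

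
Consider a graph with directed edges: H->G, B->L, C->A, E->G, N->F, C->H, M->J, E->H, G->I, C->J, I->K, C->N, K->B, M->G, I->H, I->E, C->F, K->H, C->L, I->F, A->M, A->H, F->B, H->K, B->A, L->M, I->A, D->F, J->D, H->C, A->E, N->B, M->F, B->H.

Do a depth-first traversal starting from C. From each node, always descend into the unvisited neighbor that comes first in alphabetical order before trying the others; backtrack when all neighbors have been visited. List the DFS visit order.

C -> A -> E -> G -> I -> F -> B -> H -> K -> L -> M -> J -> D -> N

Visit C
C → A
A → E
E → G
G → I
I → F
F → B
B → H
H → K
B → L
L → M
M → J
J → D
C → N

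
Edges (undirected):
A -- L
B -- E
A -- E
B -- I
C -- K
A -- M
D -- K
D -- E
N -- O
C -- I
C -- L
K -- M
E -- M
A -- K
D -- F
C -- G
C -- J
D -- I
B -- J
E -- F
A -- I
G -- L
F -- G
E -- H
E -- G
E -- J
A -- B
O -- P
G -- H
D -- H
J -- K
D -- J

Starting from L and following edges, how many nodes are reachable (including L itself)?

13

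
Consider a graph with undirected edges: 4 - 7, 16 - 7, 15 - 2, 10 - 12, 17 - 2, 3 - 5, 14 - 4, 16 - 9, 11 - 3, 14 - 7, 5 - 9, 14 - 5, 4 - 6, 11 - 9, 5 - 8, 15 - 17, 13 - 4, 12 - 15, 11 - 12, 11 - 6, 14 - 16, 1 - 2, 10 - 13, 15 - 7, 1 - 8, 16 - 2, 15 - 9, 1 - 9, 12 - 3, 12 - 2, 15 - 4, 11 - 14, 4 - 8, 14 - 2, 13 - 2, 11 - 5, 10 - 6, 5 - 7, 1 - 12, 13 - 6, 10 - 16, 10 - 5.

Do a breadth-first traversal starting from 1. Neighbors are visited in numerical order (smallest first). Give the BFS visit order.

Visit 1; enqueue 2, 8, 9, 12 → queue [2, 8, 9, 12]
Visit 2; enqueue 13, 14, 15, 16, 17 → queue [8, 9, 12, 13, 14, 15, 16, 17]
Visit 8; enqueue 4, 5 → queue [9, 12, 13, 14, 15, 16, 17, 4, 5]
Visit 9; enqueue 11 → queue [12, 13, 14, 15, 16, 17, 4, 5, 11]
Visit 12; enqueue 3, 10 → queue [13, 14, 15, 16, 17, 4, 5, 11, 3, 10]
Visit 13; enqueue 6 → queue [14, 15, 16, 17, 4, 5, 11, 3, 10, 6]
Visit 14; enqueue 7 → queue [15, 16, 17, 4, 5, 11, 3, 10, 6, 7]
Visit 15 → queue [16, 17, 4, 5, 11, 3, 10, 6, 7]
Visit 16 → queue [17, 4, 5, 11, 3, 10, 6, 7]
Visit 17 → queue [4, 5, 11, 3, 10, 6, 7]
Visit 4 → queue [5, 11, 3, 10, 6, 7]
Visit 5 → queue [11, 3, 10, 6, 7]
Visit 11 → queue [3, 10, 6, 7]
Visit 3 → queue [10, 6, 7]
Visit 10 → queue [6, 7]
Visit 6 → queue [7]
Visit 7 → queue []

1, 2, 8, 9, 12, 13, 14, 15, 16, 17, 4, 5, 11, 3, 10, 6, 7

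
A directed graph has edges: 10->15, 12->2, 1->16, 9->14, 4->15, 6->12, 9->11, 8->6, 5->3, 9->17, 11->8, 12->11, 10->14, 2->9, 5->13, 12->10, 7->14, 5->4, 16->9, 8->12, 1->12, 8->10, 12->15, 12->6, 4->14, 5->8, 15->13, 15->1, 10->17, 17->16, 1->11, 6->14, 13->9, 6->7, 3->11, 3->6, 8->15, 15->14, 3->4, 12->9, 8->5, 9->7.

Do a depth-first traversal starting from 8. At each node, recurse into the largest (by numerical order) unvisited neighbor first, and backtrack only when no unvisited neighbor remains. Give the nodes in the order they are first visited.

Visit 8
8 → 15
15 → 14
15 → 13
13 → 9
9 → 17
17 → 16
9 → 11
9 → 7
15 → 1
1 → 12
12 → 10
12 → 6
12 → 2
8 → 5
5 → 4
5 → 3

8 15 14 13 9 17 16 11 7 1 12 10 6 2 5 4 3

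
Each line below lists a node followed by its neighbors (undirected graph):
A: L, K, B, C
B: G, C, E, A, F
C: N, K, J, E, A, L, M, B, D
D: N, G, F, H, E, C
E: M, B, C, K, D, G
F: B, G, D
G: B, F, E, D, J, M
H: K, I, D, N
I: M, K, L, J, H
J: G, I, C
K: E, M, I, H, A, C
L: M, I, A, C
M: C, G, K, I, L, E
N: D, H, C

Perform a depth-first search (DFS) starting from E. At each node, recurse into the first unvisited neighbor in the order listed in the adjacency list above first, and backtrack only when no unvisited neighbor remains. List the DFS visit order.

Visit E
E → M
M → C
C → N
N → D
D → G
G → B
B → A
A → L
L → I
I → K
K → H
I → J
B → F

E, M, C, N, D, G, B, A, L, I, K, H, J, F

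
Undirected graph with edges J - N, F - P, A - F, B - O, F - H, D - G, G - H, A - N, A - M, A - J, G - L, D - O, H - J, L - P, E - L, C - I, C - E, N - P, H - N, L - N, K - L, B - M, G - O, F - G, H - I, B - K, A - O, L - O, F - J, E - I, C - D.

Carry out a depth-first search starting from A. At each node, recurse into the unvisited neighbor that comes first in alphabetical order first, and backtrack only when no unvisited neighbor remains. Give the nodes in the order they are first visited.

A -> F -> G -> D -> C -> E -> I -> H -> J -> N -> L -> K -> B -> M -> O -> P

Visit A
A → F
F → G
G → D
D → C
C → E
E → I
I → H
H → J
J → N
N → L
L → K
K → B
B → M
B → O
L → P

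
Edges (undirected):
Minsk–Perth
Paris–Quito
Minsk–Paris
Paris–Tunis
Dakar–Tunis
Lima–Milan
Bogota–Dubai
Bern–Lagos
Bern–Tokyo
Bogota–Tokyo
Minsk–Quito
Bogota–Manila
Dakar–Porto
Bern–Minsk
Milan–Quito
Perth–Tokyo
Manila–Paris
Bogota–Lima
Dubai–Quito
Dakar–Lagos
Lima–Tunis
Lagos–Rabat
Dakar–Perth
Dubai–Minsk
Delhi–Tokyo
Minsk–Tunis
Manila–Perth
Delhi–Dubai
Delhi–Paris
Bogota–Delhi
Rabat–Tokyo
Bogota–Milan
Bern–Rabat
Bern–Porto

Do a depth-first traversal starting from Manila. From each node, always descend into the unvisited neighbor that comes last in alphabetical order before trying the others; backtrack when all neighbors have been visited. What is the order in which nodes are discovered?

Visit Manila
Manila → Perth
Perth → Tokyo
Tokyo → Rabat
Rabat → Lagos
Lagos → Dakar
Dakar → Tunis
Tunis → Paris
Paris → Quito
Quito → Minsk
Minsk → Dubai
Dubai → Delhi
Delhi → Bogota
Bogota → Milan
Milan → Lima
Minsk → Bern
Bern → Porto

Manila, Perth, Tokyo, Rabat, Lagos, Dakar, Tunis, Paris, Quito, Minsk, Dubai, Delhi, Bogota, Milan, Lima, Bern, Porto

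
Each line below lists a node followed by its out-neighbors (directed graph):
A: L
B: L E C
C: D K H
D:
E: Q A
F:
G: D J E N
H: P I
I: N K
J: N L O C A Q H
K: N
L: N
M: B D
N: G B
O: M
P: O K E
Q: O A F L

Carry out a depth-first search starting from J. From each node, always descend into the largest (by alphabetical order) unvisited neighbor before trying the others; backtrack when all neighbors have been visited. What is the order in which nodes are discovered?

J → Q → O → M → D → B → L → N → G → E → A → C → K → H → P → I → F

Visit J
J → Q
Q → O
O → M
M → D
M → B
B → L
L → N
N → G
G → E
E → A
B → C
C → K
C → H
H → P
H → I
Q → F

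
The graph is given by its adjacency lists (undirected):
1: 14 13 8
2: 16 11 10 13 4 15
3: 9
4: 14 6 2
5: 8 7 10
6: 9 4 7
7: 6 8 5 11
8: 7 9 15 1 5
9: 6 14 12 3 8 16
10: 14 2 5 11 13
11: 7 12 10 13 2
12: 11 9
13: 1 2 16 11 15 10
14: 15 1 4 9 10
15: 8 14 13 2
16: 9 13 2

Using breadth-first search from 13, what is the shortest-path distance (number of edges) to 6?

Level 0: 13
Level 1: 1, 2, 10, 11, 15, 16
Level 2: 4, 5, 7, 8, 9, 12, 14
Level 3: 3, 6
6 first appears at level 3.

3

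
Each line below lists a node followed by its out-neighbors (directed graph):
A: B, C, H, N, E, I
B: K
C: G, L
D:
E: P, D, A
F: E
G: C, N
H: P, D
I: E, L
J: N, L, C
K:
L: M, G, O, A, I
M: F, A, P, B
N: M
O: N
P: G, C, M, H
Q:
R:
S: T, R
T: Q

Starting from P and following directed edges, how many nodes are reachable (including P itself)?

BFS from P visits: P, C, G, H, M, L, N, D, A, B, F, I, O, E, K
Reachable nodes: 15 of 20 total.

15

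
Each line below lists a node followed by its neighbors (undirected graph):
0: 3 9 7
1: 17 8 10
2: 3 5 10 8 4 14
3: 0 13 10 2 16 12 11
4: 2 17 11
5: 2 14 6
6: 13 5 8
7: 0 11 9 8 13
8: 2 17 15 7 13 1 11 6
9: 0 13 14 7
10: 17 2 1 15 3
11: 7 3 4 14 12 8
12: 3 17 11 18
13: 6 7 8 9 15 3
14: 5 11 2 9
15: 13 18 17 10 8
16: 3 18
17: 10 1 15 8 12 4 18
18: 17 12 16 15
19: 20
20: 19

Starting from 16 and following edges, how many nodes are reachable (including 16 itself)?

BFS from 16 visits: 16, 3, 18, 0, 13, 10, 2, 12, 11, 17, 15, 9, 7, 6, 8, 1, 5, 4, 14
Reachable nodes: 19 of 21 total.

19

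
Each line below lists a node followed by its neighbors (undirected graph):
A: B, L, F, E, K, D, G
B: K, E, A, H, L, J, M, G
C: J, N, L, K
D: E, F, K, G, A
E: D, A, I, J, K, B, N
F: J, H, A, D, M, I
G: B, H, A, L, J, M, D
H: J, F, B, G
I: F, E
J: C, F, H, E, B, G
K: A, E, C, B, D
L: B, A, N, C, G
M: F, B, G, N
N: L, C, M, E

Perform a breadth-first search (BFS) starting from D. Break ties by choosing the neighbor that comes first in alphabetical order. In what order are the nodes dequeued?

D, A, E, F, G, K, B, L, I, J, N, H, M, C

Visit D; enqueue A, E, F, G, K → queue [A, E, F, G, K]
Visit A; enqueue B, L → queue [E, F, G, K, B, L]
Visit E; enqueue I, J, N → queue [F, G, K, B, L, I, J, N]
Visit F; enqueue H, M → queue [G, K, B, L, I, J, N, H, M]
Visit G → queue [K, B, L, I, J, N, H, M]
Visit K; enqueue C → queue [B, L, I, J, N, H, M, C]
Visit B → queue [L, I, J, N, H, M, C]
Visit L → queue [I, J, N, H, M, C]
Visit I → queue [J, N, H, M, C]
Visit J → queue [N, H, M, C]
Visit N → queue [H, M, C]
Visit H → queue [M, C]
Visit M → queue [C]
Visit C → queue []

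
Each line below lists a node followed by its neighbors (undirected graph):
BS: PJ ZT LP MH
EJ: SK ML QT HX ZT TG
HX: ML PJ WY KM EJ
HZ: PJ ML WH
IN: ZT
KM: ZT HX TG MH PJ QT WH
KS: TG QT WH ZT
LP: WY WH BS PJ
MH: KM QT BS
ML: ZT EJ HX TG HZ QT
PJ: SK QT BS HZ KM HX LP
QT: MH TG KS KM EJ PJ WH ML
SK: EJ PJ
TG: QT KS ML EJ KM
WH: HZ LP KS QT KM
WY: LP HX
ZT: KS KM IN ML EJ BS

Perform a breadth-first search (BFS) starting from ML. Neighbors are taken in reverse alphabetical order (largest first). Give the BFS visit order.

Visit ML; enqueue ZT, TG, QT, HZ, HX, EJ → queue [ZT, TG, QT, HZ, HX, EJ]
Visit ZT; enqueue KS, KM, IN, BS → queue [TG, QT, HZ, HX, EJ, KS, KM, IN, BS]
Visit TG → queue [QT, HZ, HX, EJ, KS, KM, IN, BS]
Visit QT; enqueue WH, PJ, MH → queue [HZ, HX, EJ, KS, KM, IN, BS, WH, PJ, MH]
Visit HZ → queue [HX, EJ, KS, KM, IN, BS, WH, PJ, MH]
Visit HX; enqueue WY → queue [EJ, KS, KM, IN, BS, WH, PJ, MH, WY]
Visit EJ; enqueue SK → queue [KS, KM, IN, BS, WH, PJ, MH, WY, SK]
Visit KS → queue [KM, IN, BS, WH, PJ, MH, WY, SK]
Visit KM → queue [IN, BS, WH, PJ, MH, WY, SK]
Visit IN → queue [BS, WH, PJ, MH, WY, SK]
Visit BS; enqueue LP → queue [WH, PJ, MH, WY, SK, LP]
Visit WH → queue [PJ, MH, WY, SK, LP]
Visit PJ → queue [MH, WY, SK, LP]
Visit MH → queue [WY, SK, LP]
Visit WY → queue [SK, LP]
Visit SK → queue [LP]
Visit LP → queue []

ML → ZT → TG → QT → HZ → HX → EJ → KS → KM → IN → BS → WH → PJ → MH → WY → SK → LP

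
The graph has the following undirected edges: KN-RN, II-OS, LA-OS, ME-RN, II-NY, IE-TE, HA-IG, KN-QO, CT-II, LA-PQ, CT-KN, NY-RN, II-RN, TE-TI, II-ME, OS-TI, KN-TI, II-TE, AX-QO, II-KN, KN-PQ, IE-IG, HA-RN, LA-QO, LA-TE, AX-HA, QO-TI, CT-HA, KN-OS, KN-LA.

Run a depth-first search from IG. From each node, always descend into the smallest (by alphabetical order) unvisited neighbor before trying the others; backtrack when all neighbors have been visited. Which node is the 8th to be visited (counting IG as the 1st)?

ME

Visit IG
IG → HA
HA → AX
AX → QO
QO → KN
KN → CT
CT → II
II → ME
ME → RN
RN → NY
II → OS
OS → LA
LA → PQ
LA → TE
TE → IE
TE → TI

Visit order: IG, HA, AX, QO, KN, CT, II, ME, RN, NY, OS, LA, PQ, TE, IE, TI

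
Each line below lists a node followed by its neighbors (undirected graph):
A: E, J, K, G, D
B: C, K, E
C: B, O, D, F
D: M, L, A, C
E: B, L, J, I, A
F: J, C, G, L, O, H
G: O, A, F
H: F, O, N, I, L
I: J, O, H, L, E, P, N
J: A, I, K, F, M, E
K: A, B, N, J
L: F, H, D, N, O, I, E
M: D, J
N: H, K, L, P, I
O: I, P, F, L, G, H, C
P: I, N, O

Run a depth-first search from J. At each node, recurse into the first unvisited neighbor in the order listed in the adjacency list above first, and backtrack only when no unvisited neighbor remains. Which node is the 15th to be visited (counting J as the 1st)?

Visit J
J → A
A → E
E → B
B → C
C → O
O → I
I → H
H → F
F → G
F → L
L → D
D → M
L → N
N → K
N → P

Visit order: J, A, E, B, C, O, I, H, F, G, L, D, M, N, K, P

K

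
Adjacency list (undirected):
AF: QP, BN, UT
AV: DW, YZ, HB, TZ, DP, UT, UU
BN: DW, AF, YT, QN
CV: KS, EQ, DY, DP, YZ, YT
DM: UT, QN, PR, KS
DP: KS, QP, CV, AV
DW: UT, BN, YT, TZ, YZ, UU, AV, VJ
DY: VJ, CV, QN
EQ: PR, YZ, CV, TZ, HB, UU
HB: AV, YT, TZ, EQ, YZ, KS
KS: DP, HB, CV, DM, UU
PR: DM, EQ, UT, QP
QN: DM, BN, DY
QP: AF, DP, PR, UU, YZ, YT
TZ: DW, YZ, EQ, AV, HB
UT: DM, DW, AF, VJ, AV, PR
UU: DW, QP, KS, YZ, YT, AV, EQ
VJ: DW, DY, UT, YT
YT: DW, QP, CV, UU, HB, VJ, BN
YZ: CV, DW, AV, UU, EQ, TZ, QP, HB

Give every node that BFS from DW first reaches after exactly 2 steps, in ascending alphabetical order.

Level 0: DW
Level 1: AV, BN, TZ, UT, UU, VJ, YT, YZ
Level 2: AF, CV, DM, DP, DY, EQ, HB, KS, PR, QN, QP

AF, CV, DM, DP, DY, EQ, HB, KS, PR, QN, QP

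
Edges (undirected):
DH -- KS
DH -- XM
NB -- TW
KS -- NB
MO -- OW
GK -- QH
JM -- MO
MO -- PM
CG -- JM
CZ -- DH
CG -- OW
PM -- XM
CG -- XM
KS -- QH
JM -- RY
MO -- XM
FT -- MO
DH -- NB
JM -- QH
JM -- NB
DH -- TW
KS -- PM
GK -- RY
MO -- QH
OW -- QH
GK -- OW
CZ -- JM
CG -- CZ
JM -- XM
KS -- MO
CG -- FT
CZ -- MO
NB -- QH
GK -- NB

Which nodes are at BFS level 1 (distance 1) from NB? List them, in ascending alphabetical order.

DH, GK, JM, KS, QH, TW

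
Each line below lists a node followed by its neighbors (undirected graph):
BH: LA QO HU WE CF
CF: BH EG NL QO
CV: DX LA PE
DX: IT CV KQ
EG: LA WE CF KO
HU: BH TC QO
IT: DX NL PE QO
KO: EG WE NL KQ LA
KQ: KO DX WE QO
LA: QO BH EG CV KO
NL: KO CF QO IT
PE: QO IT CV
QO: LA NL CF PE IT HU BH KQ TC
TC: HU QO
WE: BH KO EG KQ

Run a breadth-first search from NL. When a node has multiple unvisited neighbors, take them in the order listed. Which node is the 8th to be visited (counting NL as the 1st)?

Visit NL; enqueue KO, CF, QO, IT → queue [KO, CF, QO, IT]
Visit KO; enqueue EG, WE, KQ, LA → queue [CF, QO, IT, EG, WE, KQ, LA]
Visit CF; enqueue BH → queue [QO, IT, EG, WE, KQ, LA, BH]
Visit QO; enqueue PE, HU, TC → queue [IT, EG, WE, KQ, LA, BH, PE, HU, TC]
Visit IT; enqueue DX → queue [EG, WE, KQ, LA, BH, PE, HU, TC, DX]
Visit EG → queue [WE, KQ, LA, BH, PE, HU, TC, DX]
Visit WE → queue [KQ, LA, BH, PE, HU, TC, DX]
Visit KQ → queue [LA, BH, PE, HU, TC, DX]
Visit LA; enqueue CV → queue [BH, PE, HU, TC, DX, CV]
Visit BH → queue [PE, HU, TC, DX, CV]
Visit PE → queue [HU, TC, DX, CV]
Visit HU → queue [TC, DX, CV]
Visit TC → queue [DX, CV]
Visit DX → queue [CV]
Visit CV → queue []

Visit order: NL, KO, CF, QO, IT, EG, WE, KQ, LA, BH, PE, HU, TC, DX, CV

KQ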